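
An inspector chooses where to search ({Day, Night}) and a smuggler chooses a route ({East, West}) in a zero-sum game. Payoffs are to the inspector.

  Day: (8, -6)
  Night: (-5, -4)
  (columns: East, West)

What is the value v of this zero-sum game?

-62/15

Row minima: Day → -6, Night → -5; maximin = -5.
Column maxima: East → 8, West → -4; minimax = -4.
-5 ≠ -4, so there is no saddle point; optimal play is mixed.
Let the inspector play Day with probability p. Expected payoff against East: 8p + (-5)(1−p) = 13p − 5; against West: (-6)p + (-4)(1−p) = −2p − 4.
Setting these equal: 13p − 5 = −2p − 4 ⇒ 15p = 1 ⇒ p = 1/15, and the value is (13)·(1/15) − 5 = -62/15.
For the smuggler: with q = P(East), equating Day's and Night's payoffs gives 14q − 6 = −q − 4 ⇒ q = 2/15.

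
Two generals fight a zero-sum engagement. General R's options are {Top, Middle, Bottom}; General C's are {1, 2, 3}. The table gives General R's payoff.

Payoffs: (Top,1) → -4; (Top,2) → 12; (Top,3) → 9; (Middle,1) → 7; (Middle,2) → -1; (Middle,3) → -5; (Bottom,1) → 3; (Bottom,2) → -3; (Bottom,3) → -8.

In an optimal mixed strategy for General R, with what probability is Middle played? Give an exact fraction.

Row minima: Top → -4, Middle → -5, Bottom → -8; maximin = -4.
Column maxima: 1 → 7, 2 → 12, 3 → 9; minimax = 7.
-4 ≠ 7, so there is no saddle point; optimal play is mixed.
Bottom is strictly dominated by Middle, so General R never plays it.
2 is strictly dominated by 3 (it gives General R strictly more in every row), so General C never plays it.
On the remaining 2×2 (Top, Middle vs 1, 3):
Let General R play Top with probability p. Expected payoff against 1: (-4)p + 7(1−p) = −11p + 7; against 3: 9p + (-5)(1−p) = 14p − 5.
Setting these equal: −11p + 7 = 14p − 5 ⇒ −25p = -12 ⇒ p = 12/25, and the value is (-11)·(12/25) + 7 = 43/25.
For General C: with q = P(1), equating Top's and Middle's payoffs gives −13q + 9 = 12q − 5 ⇒ q = 14/25.

13/25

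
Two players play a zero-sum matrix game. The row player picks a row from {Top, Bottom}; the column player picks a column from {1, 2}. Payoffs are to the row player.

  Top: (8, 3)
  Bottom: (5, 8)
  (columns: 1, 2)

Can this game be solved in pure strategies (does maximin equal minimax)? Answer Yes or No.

Row minima: Top → 3, Bottom → 5; maximin = 5.
Column maxima: 1 → 8, 2 → 8; minimax = 8.
5 ≠ 8, so no pure-strategy equilibrium exists.

No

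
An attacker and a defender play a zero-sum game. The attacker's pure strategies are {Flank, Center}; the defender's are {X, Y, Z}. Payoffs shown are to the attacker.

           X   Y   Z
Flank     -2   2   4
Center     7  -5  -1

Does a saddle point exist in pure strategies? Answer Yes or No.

Row minima: Flank → -2, Center → -5; maximin = -2.
Column maxima: X → 7, Y → 2, Z → 4; minimax = 2.
-2 ≠ 2, so no pure-strategy equilibrium exists.

No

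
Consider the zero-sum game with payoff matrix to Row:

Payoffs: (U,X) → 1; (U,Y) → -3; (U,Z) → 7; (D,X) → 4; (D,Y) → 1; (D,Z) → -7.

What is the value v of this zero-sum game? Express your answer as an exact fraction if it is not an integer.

-7/9

Row minima: U → -3, D → -7; maximin = -3.
Column maxima: X → 4, Y → 1, Z → 7; minimax = 1.
-3 ≠ 1, so there is no saddle point; optimal play is mixed.
X is strictly dominated by Y (it gives Row strictly more in every row), so Column never plays it.
On the remaining 2×2 (U, D vs Y, Z):
Let Row play U with probability p. Expected payoff against Y: (-3)p + 1(1−p) = −4p + 1; against Z: 7p + (-7)(1−p) = 14p − 7.
Setting these equal: −4p + 1 = 14p − 7 ⇒ −18p = -8 ⇒ p = 4/9, and the value is (-4)·(4/9) + 1 = -7/9.
For Column: with q = P(Y), equating U's and D's payoffs gives −10q + 7 = 8q − 7 ⇒ q = 7/9.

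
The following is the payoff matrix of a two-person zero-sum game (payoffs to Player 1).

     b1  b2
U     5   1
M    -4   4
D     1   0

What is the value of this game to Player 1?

2

Row minima: U → 1, M → -4, D → 0; maximin = 1.
Column maxima: b1 → 5, b2 → 4; minimax = 4.
1 ≠ 4, so there is no saddle point; optimal play is mixed.
D is strictly dominated by U, so Player 1 never plays it.
On the remaining 2×2 (U, M vs b1, b2):
Let Player 1 play U with probability p. Expected payoff against b1: 5p + (-4)(1−p) = 9p − 4; against b2: 1p + 4(1−p) = −3p + 4.
Setting these equal: 9p − 4 = −3p + 4 ⇒ 12p = 8 ⇒ p = 2/3, and the value is (9)·(2/3) − 4 = 2.
For Player 2: with q = P(b1), equating U's and M's payoffs gives 4q + 1 = −8q + 4 ⇒ q = 1/4.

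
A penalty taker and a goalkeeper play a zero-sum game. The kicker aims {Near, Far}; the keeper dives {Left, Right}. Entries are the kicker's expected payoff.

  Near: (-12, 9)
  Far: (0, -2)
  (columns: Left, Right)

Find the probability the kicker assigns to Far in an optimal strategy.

Row minima: Near → -12, Far → -2; maximin = -2.
Column maxima: Left → 0, Right → 9; minimax = 0.
-2 ≠ 0, so there is no saddle point; optimal play is mixed.
Let the kicker play Near with probability p. Expected payoff against Left: (-12)p + 0(1−p) = −12p; against Right: 9p + (-2)(1−p) = 11p − 2.
Setting these equal: −12p = 11p − 2 ⇒ −23p = -2 ⇒ p = 2/23, and the value is (-12)·(2/23) = -24/23.
For the keeper: with q = P(Left), equating Near's and Far's payoffs gives −21q + 9 = 2q − 2 ⇒ q = 11/23.

21/23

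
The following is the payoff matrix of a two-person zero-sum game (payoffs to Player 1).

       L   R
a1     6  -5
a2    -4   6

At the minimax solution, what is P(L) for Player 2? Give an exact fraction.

11/21

Row minima: a1 → -5, a2 → -4; maximin = -4.
Column maxima: L → 6, R → 6; minimax = 6.
-4 ≠ 6, so there is no saddle point; optimal play is mixed.
Let Player 1 play a1 with probability p. Expected payoff against L: 6p + (-4)(1−p) = 10p − 4; against R: (-5)p + 6(1−p) = −11p + 6.
Setting these equal: 10p − 4 = −11p + 6 ⇒ 21p = 10 ⇒ p = 10/21, and the value is (10)·(10/21) − 4 = 16/21.
For Player 2: with q = P(L), equating a1's and a2's payoffs gives 11q − 5 = −10q + 6 ⇒ q = 11/21.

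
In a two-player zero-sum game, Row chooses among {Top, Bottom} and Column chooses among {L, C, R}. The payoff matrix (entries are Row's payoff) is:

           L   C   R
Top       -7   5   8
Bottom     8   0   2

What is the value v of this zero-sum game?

2

Row minima: Top → -7, Bottom → 0; maximin = 0.
Column maxima: L → 8, C → 5, R → 8; minimax = 5.
0 ≠ 5, so there is no saddle point; optimal play is mixed.
R is strictly dominated by C (it gives Row strictly more in every row), so Column never plays it.
On the remaining 2×2 (Top, Bottom vs L, C):
Let Row play Top with probability p. Expected payoff against L: (-7)p + 8(1−p) = −15p + 8; against C: 5p + 0(1−p) = 5p.
Setting these equal: −15p + 8 = 5p ⇒ −20p = -8 ⇒ p = 2/5, and the value is (-15)·(2/5) + 8 = 2.
For Column: with q = P(L), equating Top's and Bottom's payoffs gives −12q + 5 = 8q ⇒ q = 1/4.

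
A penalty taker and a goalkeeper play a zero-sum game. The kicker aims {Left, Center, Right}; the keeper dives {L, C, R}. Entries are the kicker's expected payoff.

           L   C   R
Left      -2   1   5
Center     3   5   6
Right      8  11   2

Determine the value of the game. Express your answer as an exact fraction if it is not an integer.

14/3

Row minima: Left → -2, Center → 3, Right → 2; maximin = 3.
Column maxima: L → 8, C → 11, R → 6; minimax = 6.
3 ≠ 6, so there is no saddle point; optimal play is mixed.
Left is strictly dominated by Center, so the kicker never plays it.
C is strictly dominated by L (it gives the kicker strictly more in every row), so the keeper never plays it.
On the remaining 2×2 (Center, Right vs L, R):
Let the kicker play Center with probability p. Expected payoff against L: 3p + 8(1−p) = −5p + 8; against R: 6p + 2(1−p) = 4p + 2.
Setting these equal: −5p + 8 = 4p + 2 ⇒ −9p = -6 ⇒ p = 2/3, and the value is (-5)·(2/3) + 8 = 14/3.
For the keeper: with q = P(L), equating Center's and Right's payoffs gives −3q + 6 = 6q + 2 ⇒ q = 4/9.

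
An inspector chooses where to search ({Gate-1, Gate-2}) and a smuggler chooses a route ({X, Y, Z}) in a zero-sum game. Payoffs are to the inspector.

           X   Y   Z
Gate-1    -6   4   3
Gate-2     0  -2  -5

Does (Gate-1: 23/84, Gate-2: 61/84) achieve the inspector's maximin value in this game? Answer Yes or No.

Against X this mix gives (23/84)·(-6) + (61/84)·0 = -23/14.
Against Y this mix gives (23/84)·4 + (61/84)·(-2) = -5/14.
Against Z this mix gives (23/84)·3 + (61/84)·(-5) = -59/21.
The smuggler will play Z, holding the inspector to -59/21. Shifting weight toward the row that does better against Z would raise this floor (the equalizing mix achieves -15/7 against both Z and X), so the proposed strategy is not optimal.

No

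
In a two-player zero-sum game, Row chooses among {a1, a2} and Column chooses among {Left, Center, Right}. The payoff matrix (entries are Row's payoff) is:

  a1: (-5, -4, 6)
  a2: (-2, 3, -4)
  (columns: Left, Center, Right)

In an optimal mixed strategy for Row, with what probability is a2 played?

11/13

Row minima: a1 → -5, a2 → -4; maximin = -4.
Column maxima: Left → -2, Center → 3, Right → 6; minimax = -2.
-4 ≠ -2, so there is no saddle point; optimal play is mixed.
Center is strictly dominated by Left (it gives Row strictly more in every row), so Column never plays it.
On the remaining 2×2 (a1, a2 vs Left, Right):
Let Row play a1 with probability p. Expected payoff against Left: (-5)p + (-2)(1−p) = −3p − 2; against Right: 6p + (-4)(1−p) = 10p − 4.
Setting these equal: −3p − 2 = 10p − 4 ⇒ −13p = -2 ⇒ p = 2/13, and the value is (-3)·(2/13) − 2 = -32/13.
For Column: with q = P(Left), equating a1's and a2's payoffs gives −11q + 6 = 2q − 4 ⇒ q = 10/13.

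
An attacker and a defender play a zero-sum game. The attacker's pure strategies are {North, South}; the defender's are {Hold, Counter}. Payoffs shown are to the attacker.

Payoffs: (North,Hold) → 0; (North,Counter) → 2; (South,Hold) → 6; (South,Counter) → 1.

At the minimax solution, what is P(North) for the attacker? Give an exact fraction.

5/7

Row minima: North → 0, South → 1; maximin = 1.
Column maxima: Hold → 6, Counter → 2; minimax = 2.
1 ≠ 2, so there is no saddle point; optimal play is mixed.
Let the attacker play North with probability p. Expected payoff against Hold: 0p + 6(1−p) = −6p + 6; against Counter: 2p + 1(1−p) = p + 1.
Setting these equal: −6p + 6 = p + 1 ⇒ −7p = -5 ⇒ p = 5/7, and the value is (-6)·(5/7) + 6 = 12/7.
For the defender: with q = P(Hold), equating North's and South's payoffs gives −2q + 2 = 5q + 1 ⇒ q = 1/7.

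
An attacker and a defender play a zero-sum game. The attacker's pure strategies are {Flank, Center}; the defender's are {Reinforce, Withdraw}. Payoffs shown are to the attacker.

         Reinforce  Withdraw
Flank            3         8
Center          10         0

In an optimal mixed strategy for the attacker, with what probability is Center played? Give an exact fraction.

1/3

Row minima: Flank → 3, Center → 0; maximin = 3.
Column maxima: Reinforce → 10, Withdraw → 8; minimax = 8.
3 ≠ 8, so there is no saddle point; optimal play is mixed.
Let the attacker play Flank with probability p. Expected payoff against Reinforce: 3p + 10(1−p) = −7p + 10; against Withdraw: 8p + 0(1−p) = 8p.
Setting these equal: −7p + 10 = 8p ⇒ −15p = -10 ⇒ p = 2/3, and the value is (-7)·(2/3) + 10 = 16/3.
For the defender: with q = P(Reinforce), equating Flank's and Center's payoffs gives −5q + 8 = 10q ⇒ q = 8/15.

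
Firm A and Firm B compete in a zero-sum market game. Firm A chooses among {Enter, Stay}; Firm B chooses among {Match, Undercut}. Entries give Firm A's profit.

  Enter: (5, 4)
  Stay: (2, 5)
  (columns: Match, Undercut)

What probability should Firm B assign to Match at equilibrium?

Row minima: Enter → 4, Stay → 2; maximin = 4.
Column maxima: Match → 5, Undercut → 5; minimax = 5.
4 ≠ 5, so there is no saddle point; optimal play is mixed.
Let Firm A play Enter with probability p. Expected payoff against Match: 5p + 2(1−p) = 3p + 2; against Undercut: 4p + 5(1−p) = −p + 5.
Setting these equal: 3p + 2 = −p + 5 ⇒ 4p = 3 ⇒ p = 3/4, and the value is (3)·(3/4) + 2 = 17/4.
For Firm B: with q = P(Match), equating Enter's and Stay's payoffs gives q + 4 = −3q + 5 ⇒ q = 1/4.

1/4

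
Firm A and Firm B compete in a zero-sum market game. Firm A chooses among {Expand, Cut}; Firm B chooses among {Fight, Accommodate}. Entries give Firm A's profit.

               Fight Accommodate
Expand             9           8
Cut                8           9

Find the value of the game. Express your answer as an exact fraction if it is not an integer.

Row minima: Expand → 8, Cut → 8; maximin = 8.
Column maxima: Fight → 9, Accommodate → 9; minimax = 9.
8 ≠ 9, so there is no saddle point; optimal play is mixed.
Let Firm A play Expand with probability p. Expected payoff against Fight: 9p + 8(1−p) = p + 8; against Accommodate: 8p + 9(1−p) = −p + 9.
Setting these equal: p + 8 = −p + 9 ⇒ 2p = 1 ⇒ p = 1/2, and the value is (1)·(1/2) + 8 = 17/2.
For Firm B: with q = P(Fight), equating Expand's and Cut's payoffs gives q + 8 = −q + 9 ⇒ q = 1/2.

17/2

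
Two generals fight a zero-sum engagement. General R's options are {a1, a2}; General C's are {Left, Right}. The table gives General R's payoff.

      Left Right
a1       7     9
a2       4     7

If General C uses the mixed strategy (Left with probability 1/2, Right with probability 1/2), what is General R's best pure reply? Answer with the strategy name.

Expected payoff of a1: (1/2)·7 + (1/2)·9 = 8.
Expected payoff of a2: (1/2)·4 + (1/2)·7 = 11/2.
The largest is 8, so General R's best response is a1.

a1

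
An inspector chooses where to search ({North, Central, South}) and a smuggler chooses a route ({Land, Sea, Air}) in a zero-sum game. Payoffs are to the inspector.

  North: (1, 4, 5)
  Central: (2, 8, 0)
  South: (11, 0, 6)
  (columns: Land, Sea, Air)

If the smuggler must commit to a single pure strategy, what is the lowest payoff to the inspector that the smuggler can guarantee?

Column maxima: Land → 11, Sea → 8, Air → 6.
The smallest of these is 6.

6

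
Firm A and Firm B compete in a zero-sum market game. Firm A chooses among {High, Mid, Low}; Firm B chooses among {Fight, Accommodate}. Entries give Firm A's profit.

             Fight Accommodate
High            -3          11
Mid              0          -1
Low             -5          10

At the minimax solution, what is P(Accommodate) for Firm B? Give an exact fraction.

Row minima: High → -3, Mid → -1, Low → -5; maximin = -1.
Column maxima: Fight → 0, Accommodate → 11; minimax = 0.
-1 ≠ 0, so there is no saddle point; optimal play is mixed.
Low is strictly dominated by High, so Firm A never plays it.
On the remaining 2×2 (High, Mid vs Fight, Accommodate):
Let Firm A play High with probability p. Expected payoff against Fight: (-3)p + 0(1−p) = −3p; against Accommodate: 11p + (-1)(1−p) = 12p − 1.
Setting these equal: −3p = 12p − 1 ⇒ −15p = -1 ⇒ p = 1/15, and the value is (-3)·(1/15) = -1/5.
For Firm B: with q = P(Fight), equating High's and Mid's payoffs gives −14q + 11 = q − 1 ⇒ q = 4/5.

1/5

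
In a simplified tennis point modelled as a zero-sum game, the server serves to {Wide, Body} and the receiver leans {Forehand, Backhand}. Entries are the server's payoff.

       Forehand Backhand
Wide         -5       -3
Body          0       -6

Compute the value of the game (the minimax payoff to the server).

-15/4

Row minima: Wide → -5, Body → -6; maximin = -5.
Column maxima: Forehand → 0, Backhand → -3; minimax = -3.
-5 ≠ -3, so there is no saddle point; optimal play is mixed.
Let the server play Wide with probability p. Expected payoff against Forehand: (-5)p + 0(1−p) = −5p; against Backhand: (-3)p + (-6)(1−p) = 3p − 6.
Setting these equal: −5p = 3p − 6 ⇒ −8p = -6 ⇒ p = 3/4, and the value is (-5)·(3/4) = -15/4.
For the receiver: with q = P(Forehand), equating Wide's and Body's payoffs gives −2q − 3 = 6q − 6 ⇒ q = 3/8.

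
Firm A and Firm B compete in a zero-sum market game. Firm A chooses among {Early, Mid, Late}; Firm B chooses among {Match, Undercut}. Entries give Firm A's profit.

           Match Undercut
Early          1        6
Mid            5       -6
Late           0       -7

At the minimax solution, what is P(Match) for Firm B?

3/4

Row minima: Early → 1, Mid → -6, Late → -7; maximin = 1.
Column maxima: Match → 5, Undercut → 6; minimax = 5.
1 ≠ 5, so there is no saddle point; optimal play is mixed.
Late is strictly dominated by Early, so Firm A never plays it.
On the remaining 2×2 (Early, Mid vs Match, Undercut):
Let Firm A play Early with probability p. Expected payoff against Match: 1p + 5(1−p) = −4p + 5; against Undercut: 6p + (-6)(1−p) = 12p − 6.
Setting these equal: −4p + 5 = 12p − 6 ⇒ −16p = -11 ⇒ p = 11/16, and the value is (-4)·(11/16) + 5 = 9/4.
For Firm B: with q = P(Match), equating Early's and Mid's payoffs gives −5q + 6 = 11q − 6 ⇒ q = 3/4.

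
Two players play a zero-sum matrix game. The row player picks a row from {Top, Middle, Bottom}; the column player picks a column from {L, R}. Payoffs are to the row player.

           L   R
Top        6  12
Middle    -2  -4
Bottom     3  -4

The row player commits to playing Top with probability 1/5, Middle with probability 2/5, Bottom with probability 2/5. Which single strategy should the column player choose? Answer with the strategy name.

R

If the column player plays L, the row player's expected payoff is (1/5)·6 + (2/5)·(-2) + (2/5)·3 = 8/5.
If the column player plays R, the row player's expected payoff is (1/5)·12 + (2/5)·(-4) + (2/5)·(-4) = -4/5.
The column player minimizes the row player's payoff; the smallest is -4/5, so the best response is R.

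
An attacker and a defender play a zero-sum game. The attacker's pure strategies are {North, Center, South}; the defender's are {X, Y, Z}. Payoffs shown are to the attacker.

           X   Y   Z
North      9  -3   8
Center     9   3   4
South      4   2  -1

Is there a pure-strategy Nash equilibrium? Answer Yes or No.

Row minima: North → -3, Center → 3, South → -1; maximin = 3.
Column maxima: X → 9, Y → 3, Z → 8; minimax = 3.
maximin = minimax = 3, so a saddle point exists.

Yes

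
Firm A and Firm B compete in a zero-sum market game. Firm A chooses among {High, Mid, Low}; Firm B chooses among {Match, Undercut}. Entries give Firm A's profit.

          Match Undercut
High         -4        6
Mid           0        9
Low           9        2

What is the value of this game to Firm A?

Row minima: High → -4, Mid → 0, Low → 2; maximin = 2.
Column maxima: Match → 9, Undercut → 9; minimax = 9.
2 ≠ 9, so there is no saddle point; optimal play is mixed.
High is strictly dominated by Mid, so Firm A never plays it.
On the remaining 2×2 (Mid, Low vs Match, Undercut):
Let Firm A play Mid with probability p. Expected payoff against Match: 0p + 9(1−p) = −9p + 9; against Undercut: 9p + 2(1−p) = 7p + 2.
Setting these equal: −9p + 9 = 7p + 2 ⇒ −16p = -7 ⇒ p = 7/16, and the value is (-9)·(7/16) + 9 = 81/16.
For Firm B: with q = P(Match), equating Mid's and Low's payoffs gives −9q + 9 = 7q + 2 ⇒ q = 7/16.

81/16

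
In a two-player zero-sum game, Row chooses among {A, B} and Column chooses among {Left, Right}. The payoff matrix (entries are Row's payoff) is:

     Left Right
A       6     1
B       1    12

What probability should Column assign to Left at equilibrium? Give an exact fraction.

Row minima: A → 1, B → 1; maximin = 1.
Column maxima: Left → 6, Right → 12; minimax = 6.
1 ≠ 6, so there is no saddle point; optimal play is mixed.
Let Row play A with probability p. Expected payoff against Left: 6p + 1(1−p) = 5p + 1; against Right: 1p + 12(1−p) = −11p + 12.
Setting these equal: 5p + 1 = −11p + 12 ⇒ 16p = 11 ⇒ p = 11/16, and the value is (5)·(11/16) + 1 = 71/16.
For Column: with q = P(Left), equating A's and B's payoffs gives 5q + 1 = −11q + 12 ⇒ q = 11/16.

11/16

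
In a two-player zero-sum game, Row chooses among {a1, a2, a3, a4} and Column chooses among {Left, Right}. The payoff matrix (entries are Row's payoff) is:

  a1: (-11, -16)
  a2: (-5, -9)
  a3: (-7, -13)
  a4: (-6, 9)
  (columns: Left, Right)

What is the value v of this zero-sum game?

-99/19

Row minima: a1 → -16, a2 → -9, a3 → -13, a4 → -6; maximin = -6.
Column maxima: Left → -5, Right → 9; minimax = -5.
-6 ≠ -5, so there is no saddle point; optimal play is mixed.
a1 is strictly dominated by a2, so Row never plays it.
a3 is strictly dominated by a2, so Row never plays it.
On the remaining 2×2 (a2, a4 vs Left, Right):
Let Row play a2 with probability p. Expected payoff against Left: (-5)p + (-6)(1−p) = p − 6; against Right: (-9)p + 9(1−p) = −18p + 9.
Setting these equal: p − 6 = −18p + 9 ⇒ 19p = 15 ⇒ p = 15/19, and the value is (1)·(15/19) − 6 = -99/19.
For Column: with q = P(Left), equating a2's and a4's payoffs gives 4q − 9 = −15q + 9 ⇒ q = 18/19.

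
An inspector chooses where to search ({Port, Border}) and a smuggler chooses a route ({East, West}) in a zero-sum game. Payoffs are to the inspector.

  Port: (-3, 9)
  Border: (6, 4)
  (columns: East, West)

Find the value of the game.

Row minima: Port → -3, Border → 4; maximin = 4.
Column maxima: East → 6, West → 9; minimax = 6.
4 ≠ 6, so there is no saddle point; optimal play is mixed.
Let the inspector play Port with probability p. Expected payoff against East: (-3)p + 6(1−p) = −9p + 6; against West: 9p + 4(1−p) = 5p + 4.
Setting these equal: −9p + 6 = 5p + 4 ⇒ −14p = -2 ⇒ p = 1/7, and the value is (-9)·(1/7) + 6 = 33/7.
For the smuggler: with q = P(East), equating Port's and Border's payoffs gives −12q + 9 = 2q + 4 ⇒ q = 5/14.

33/7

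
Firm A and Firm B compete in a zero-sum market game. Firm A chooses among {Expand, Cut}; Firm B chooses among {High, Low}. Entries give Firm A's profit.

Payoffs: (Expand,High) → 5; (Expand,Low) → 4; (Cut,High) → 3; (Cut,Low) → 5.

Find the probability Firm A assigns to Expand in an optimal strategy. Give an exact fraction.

Row minima: Expand → 4, Cut → 3; maximin = 4.
Column maxima: High → 5, Low → 5; minimax = 5.
4 ≠ 5, so there is no saddle point; optimal play is mixed.
Let Firm A play Expand with probability p. Expected payoff against High: 5p + 3(1−p) = 2p + 3; against Low: 4p + 5(1−p) = −p + 5.
Setting these equal: 2p + 3 = −p + 5 ⇒ 3p = 2 ⇒ p = 2/3, and the value is (2)·(2/3) + 3 = 13/3.
For Firm B: with q = P(High), equating Expand's and Cut's payoffs gives q + 4 = −2q + 5 ⇒ q = 1/3.

2/3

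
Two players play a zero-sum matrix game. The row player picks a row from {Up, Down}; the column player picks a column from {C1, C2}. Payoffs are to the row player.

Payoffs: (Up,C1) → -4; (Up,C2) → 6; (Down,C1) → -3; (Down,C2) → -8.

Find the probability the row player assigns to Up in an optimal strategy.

Row minima: Up → -4, Down → -8; maximin = -4.
Column maxima: C1 → -3, C2 → 6; minimax = -3.
-4 ≠ -3, so there is no saddle point; optimal play is mixed.
Let the row player play Up with probability p. Expected payoff against C1: (-4)p + (-3)(1−p) = −p − 3; against C2: 6p + (-8)(1−p) = 14p − 8.
Setting these equal: −p − 3 = 14p − 8 ⇒ −15p = -5 ⇒ p = 1/3, and the value is (-1)·(1/3) − 3 = -10/3.
For the column player: with q = P(C1), equating Up's and Down's payoffs gives −10q + 6 = 5q − 8 ⇒ q = 14/15.

1/3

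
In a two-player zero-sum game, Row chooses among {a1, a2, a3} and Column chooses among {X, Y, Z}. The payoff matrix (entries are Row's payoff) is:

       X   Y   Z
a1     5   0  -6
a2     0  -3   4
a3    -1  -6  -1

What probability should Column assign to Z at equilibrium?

Row minima: a1 → -6, a2 → -3, a3 → -6; maximin = -3.
Column maxima: X → 5, Y → 0, Z → 4; minimax = 0.
-3 ≠ 0, so there is no saddle point; optimal play is mixed.
a3 is strictly dominated by a2, so Row never plays it.
X is strictly dominated by Y (it gives Row strictly more in every row), so Column never plays it.
On the remaining 2×2 (a1, a2 vs Y, Z):
Let Row play a1 with probability p. Expected payoff against Y: 0p + (-3)(1−p) = 3p − 3; against Z: (-6)p + 4(1−p) = −10p + 4.
Setting these equal: 3p − 3 = −10p + 4 ⇒ 13p = 7 ⇒ p = 7/13, and the value is (3)·(7/13) − 3 = -18/13.
For Column: with q = P(Y), equating a1's and a2's payoffs gives 6q − 6 = −7q + 4 ⇒ q = 10/13.

3/13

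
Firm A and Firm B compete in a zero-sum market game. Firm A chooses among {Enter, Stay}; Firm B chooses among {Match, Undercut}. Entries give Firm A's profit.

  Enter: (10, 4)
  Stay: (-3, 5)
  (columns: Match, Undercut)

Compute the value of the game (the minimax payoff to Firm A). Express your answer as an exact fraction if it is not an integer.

31/7

Row minima: Enter → 4, Stay → -3; maximin = 4.
Column maxima: Match → 10, Undercut → 5; minimax = 5.
4 ≠ 5, so there is no saddle point; optimal play is mixed.
Let Firm A play Enter with probability p. Expected payoff against Match: 10p + (-3)(1−p) = 13p − 3; against Undercut: 4p + 5(1−p) = −p + 5.
Setting these equal: 13p − 3 = −p + 5 ⇒ 14p = 8 ⇒ p = 4/7, and the value is (13)·(4/7) − 3 = 31/7.
For Firm B: with q = P(Match), equating Enter's and Stay's payoffs gives 6q + 4 = −8q + 5 ⇒ q = 1/14.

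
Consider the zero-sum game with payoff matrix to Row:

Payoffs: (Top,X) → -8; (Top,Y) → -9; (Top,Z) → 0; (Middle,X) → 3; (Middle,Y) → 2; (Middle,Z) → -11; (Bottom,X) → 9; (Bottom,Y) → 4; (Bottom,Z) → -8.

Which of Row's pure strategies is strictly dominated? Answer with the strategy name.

Bottom gives a strictly higher payoff than Middle against every column: 9 > 3, 4 > 2, -8 > -11.
So Middle is strictly dominated and Row never plays it.

Middle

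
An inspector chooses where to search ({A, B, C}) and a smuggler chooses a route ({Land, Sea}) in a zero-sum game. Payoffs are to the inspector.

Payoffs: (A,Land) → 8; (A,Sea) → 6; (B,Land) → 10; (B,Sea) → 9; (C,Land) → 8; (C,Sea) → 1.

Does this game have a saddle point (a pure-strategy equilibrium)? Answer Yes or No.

Yes

Row minima: A → 6, B → 9, C → 1; maximin = 9.
Column maxima: Land → 10, Sea → 9; minimax = 9.
maximin = minimax = 9, so a saddle point exists.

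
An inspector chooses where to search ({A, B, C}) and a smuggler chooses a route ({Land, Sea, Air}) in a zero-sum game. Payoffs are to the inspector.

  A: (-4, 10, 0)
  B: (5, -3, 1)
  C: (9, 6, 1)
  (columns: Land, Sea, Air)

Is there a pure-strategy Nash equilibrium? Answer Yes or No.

Row minima: A → -4, B → -3, C → 1; maximin = 1.
Column maxima: Land → 9, Sea → 10, Air → 1; minimax = 1.
maximin = minimax = 1, so a saddle point exists.

Yes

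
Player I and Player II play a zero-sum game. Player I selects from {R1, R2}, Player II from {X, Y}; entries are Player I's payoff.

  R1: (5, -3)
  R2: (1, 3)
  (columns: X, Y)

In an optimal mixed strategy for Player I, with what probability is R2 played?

Row minima: R1 → -3, R2 → 1; maximin = 1.
Column maxima: X → 5, Y → 3; minimax = 3.
1 ≠ 3, so there is no saddle point; optimal play is mixed.
Let Player I play R1 with probability p. Expected payoff against X: 5p + 1(1−p) = 4p + 1; against Y: (-3)p + 3(1−p) = −6p + 3.
Setting these equal: 4p + 1 = −6p + 3 ⇒ 10p = 2 ⇒ p = 1/5, and the value is (4)·(1/5) + 1 = 9/5.
For Player II: with q = P(X), equating R1's and R2's payoffs gives 8q − 3 = −2q + 3 ⇒ q = 3/5.

4/5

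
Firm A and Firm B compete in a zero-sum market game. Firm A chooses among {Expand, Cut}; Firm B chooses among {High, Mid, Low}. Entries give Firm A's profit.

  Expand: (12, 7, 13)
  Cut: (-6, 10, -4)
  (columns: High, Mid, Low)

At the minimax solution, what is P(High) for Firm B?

Row minima: Expand → 7, Cut → -6; maximin = 7.
Column maxima: High → 12, Mid → 10, Low → 13; minimax = 10.
7 ≠ 10, so there is no saddle point; optimal play is mixed.
Low is strictly dominated by High (it gives Firm A strictly more in every row), so Firm B never plays it.
On the remaining 2×2 (Expand, Cut vs High, Mid):
Let Firm A play Expand with probability p. Expected payoff against High: 12p + (-6)(1−p) = 18p − 6; against Mid: 7p + 10(1−p) = −3p + 10.
Setting these equal: 18p − 6 = −3p + 10 ⇒ 21p = 16 ⇒ p = 16/21, and the value is (18)·(16/21) − 6 = 54/7.
For Firm B: with q = P(High), equating Expand's and Cut's payoffs gives 5q + 7 = −16q + 10 ⇒ q = 1/7.

1/7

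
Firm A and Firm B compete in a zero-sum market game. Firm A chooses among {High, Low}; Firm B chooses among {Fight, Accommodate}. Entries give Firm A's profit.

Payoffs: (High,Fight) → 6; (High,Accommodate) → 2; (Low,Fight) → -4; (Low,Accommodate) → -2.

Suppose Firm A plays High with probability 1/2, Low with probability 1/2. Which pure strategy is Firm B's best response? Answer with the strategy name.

If Firm B plays Fight, Firm A's expected payoff is (1/2)·6 + (1/2)·(-4) = 1.
If Firm B plays Accommodate, Firm A's expected payoff is (1/2)·2 + (1/2)·(-2) = 0.
Firm B minimizes Firm A's payoff; the smallest is 0, so the best response is Accommodate.

Accommodate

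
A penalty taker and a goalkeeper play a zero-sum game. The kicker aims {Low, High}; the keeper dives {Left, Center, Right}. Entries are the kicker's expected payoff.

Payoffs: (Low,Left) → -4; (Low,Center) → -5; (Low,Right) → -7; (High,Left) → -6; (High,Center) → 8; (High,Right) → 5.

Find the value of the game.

Row minima: Low → -7, High → -6; maximin = -6.
Column maxima: Left → -4, Center → 8, Right → 5; minimax = -4.
-6 ≠ -4, so there is no saddle point; optimal play is mixed.
Center is strictly dominated by Right (it gives the kicker strictly more in every row), so the keeper never plays it.
On the remaining 2×2 (Low, High vs Left, Right):
Let the kicker play Low with probability p. Expected payoff against Left: (-4)p + (-6)(1−p) = 2p − 6; against Right: (-7)p + 5(1−p) = −12p + 5.
Setting these equal: 2p − 6 = −12p + 5 ⇒ 14p = 11 ⇒ p = 11/14, and the value is (2)·(11/14) − 6 = -31/7.
For the keeper: with q = P(Left), equating Low's and High's payoffs gives 3q − 7 = −11q + 5 ⇒ q = 6/7.

-31/7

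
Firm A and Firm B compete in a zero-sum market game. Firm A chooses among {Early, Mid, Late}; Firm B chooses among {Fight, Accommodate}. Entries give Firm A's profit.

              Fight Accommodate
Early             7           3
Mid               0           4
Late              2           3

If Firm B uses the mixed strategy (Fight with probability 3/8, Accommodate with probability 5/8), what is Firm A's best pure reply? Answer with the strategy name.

Early

Expected payoff of Early: (3/8)·7 + (5/8)·3 = 9/2.
Expected payoff of Mid: (3/8)·0 + (5/8)·4 = 5/2.
Expected payoff of Late: (3/8)·2 + (5/8)·3 = 21/8.
The largest is 9/2, so Firm A's best response is Early.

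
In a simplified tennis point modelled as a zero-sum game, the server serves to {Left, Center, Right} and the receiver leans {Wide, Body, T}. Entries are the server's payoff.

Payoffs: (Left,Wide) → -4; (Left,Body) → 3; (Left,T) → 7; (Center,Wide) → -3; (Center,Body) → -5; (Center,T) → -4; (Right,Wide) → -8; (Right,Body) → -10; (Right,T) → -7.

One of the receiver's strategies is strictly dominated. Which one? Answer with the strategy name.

T

Body holds the server's payoff strictly below T in every row: 3 < 7, -5 < -4, -10 < -7.
So T is strictly dominated for the receiver.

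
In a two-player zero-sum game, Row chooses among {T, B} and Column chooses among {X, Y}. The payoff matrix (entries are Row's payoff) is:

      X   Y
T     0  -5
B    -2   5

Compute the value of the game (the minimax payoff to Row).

-5/6

Row minima: T → -5, B → -2; maximin = -2.
Column maxima: X → 0, Y → 5; minimax = 0.
-2 ≠ 0, so there is no saddle point; optimal play is mixed.
Let Row play T with probability p. Expected payoff against X: 0p + (-2)(1−p) = 2p − 2; against Y: (-5)p + 5(1−p) = −10p + 5.
Setting these equal: 2p − 2 = −10p + 5 ⇒ 12p = 7 ⇒ p = 7/12, and the value is (2)·(7/12) − 2 = -5/6.
For Column: with q = P(X), equating T's and B's payoffs gives 5q − 5 = −7q + 5 ⇒ q = 5/6.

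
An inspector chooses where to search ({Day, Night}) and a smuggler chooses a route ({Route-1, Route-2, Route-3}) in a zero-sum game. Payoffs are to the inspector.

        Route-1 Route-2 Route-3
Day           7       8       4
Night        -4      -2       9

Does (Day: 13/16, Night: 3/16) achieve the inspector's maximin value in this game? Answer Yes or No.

Yes

Against Route-1 this mix gives (13/16)·7 + (3/16)·(-4) = 79/16.
Against Route-2 this mix gives (13/16)·8 + (3/16)·(-2) = 49/8.
Against Route-3 this mix gives (13/16)·4 + (3/16)·9 = 79/16.
All of the smuggler's active replies (Route-1, Route-3) yield 79/16, and no column does worse for the inspector. The mix makes the smuggler indifferent and guarantees 79/16, so it is optimal.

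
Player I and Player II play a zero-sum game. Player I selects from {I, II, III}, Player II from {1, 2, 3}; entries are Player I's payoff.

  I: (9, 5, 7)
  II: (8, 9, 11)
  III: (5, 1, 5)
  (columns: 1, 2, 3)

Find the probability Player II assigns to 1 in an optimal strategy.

4/5

Row minima: I → 5, II → 8, III → 1; maximin = 8.
Column maxima: 1 → 9, 2 → 9, 3 → 11; minimax = 9.
8 ≠ 9, so there is no saddle point; optimal play is mixed.
III is strictly dominated by I, so Player I never plays it.
3 is strictly dominated by 2 (it gives Player I strictly more in every row), so Player II never plays it.
On the remaining 2×2 (I, II vs 1, 2):
Let Player I play I with probability p. Expected payoff against 1: 9p + 8(1−p) = p + 8; against 2: 5p + 9(1−p) = −4p + 9.
Setting these equal: p + 8 = −4p + 9 ⇒ 5p = 1 ⇒ p = 1/5, and the value is (1)·(1/5) + 8 = 41/5.
For Player II: with q = P(1), equating I's and II's payoffs gives 4q + 5 = −q + 9 ⇒ q = 4/5.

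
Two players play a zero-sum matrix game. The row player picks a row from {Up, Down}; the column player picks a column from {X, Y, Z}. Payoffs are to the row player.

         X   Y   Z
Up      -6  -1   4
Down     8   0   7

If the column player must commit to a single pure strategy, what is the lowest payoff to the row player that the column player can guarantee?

0

Column maxima: X → 8, Y → 0, Z → 7.
The smallest of these is 0.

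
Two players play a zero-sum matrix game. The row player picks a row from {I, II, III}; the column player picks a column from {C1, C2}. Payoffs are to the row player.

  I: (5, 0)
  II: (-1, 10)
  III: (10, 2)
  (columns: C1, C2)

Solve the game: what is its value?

102/19

Row minima: I → 0, II → -1, III → 2; maximin = 2.
Column maxima: C1 → 10, C2 → 10; minimax = 10.
2 ≠ 10, so there is no saddle point; optimal play is mixed.
I is strictly dominated by III, so the row player never plays it.
On the remaining 2×2 (II, III vs C1, C2):
Let the row player play II with probability p. Expected payoff against C1: (-1)p + 10(1−p) = −11p + 10; against C2: 10p + 2(1−p) = 8p + 2.
Setting these equal: −11p + 10 = 8p + 2 ⇒ −19p = -8 ⇒ p = 8/19, and the value is (-11)·(8/19) + 10 = 102/19.
For the column player: with q = P(C1), equating II's and III's payoffs gives −11q + 10 = 8q + 2 ⇒ q = 8/19.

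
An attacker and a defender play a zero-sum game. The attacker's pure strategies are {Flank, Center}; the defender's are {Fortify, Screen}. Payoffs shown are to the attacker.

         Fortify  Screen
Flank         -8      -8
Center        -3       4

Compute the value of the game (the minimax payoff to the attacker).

-3

Row minima: Flank → -8, Center → -3; maximin = -3.
Column maxima: Fortify → -3, Screen → 4; minimax = -3.
Since maximin = minimax = -3, there is a saddle point and the value is -3.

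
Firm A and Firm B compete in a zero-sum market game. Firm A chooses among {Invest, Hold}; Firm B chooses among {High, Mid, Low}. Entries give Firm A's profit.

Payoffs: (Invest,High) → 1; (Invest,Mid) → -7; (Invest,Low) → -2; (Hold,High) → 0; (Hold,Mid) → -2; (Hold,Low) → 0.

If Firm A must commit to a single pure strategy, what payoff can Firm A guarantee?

Row minima: Invest → -7, Hold → -2.
The best of these is -2.

-2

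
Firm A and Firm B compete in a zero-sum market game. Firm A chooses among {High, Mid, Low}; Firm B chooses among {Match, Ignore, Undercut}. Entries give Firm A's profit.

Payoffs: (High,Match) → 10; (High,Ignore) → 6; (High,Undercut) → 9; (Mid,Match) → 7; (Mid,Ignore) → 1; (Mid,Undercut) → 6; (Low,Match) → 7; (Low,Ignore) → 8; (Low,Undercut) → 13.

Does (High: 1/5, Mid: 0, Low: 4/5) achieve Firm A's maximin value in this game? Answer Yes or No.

Against Match this mix gives (1/5)·10 + (4/5)·7 = 38/5.
Against Ignore this mix gives (1/5)·6 + (4/5)·8 = 38/5.
Against Undercut this mix gives (1/5)·9 + (4/5)·13 = 61/5.
All of Firm B's active replies (Match, Ignore) yield 38/5, and no column does worse for Firm A. The mix makes Firm B indifferent and guarantees 38/5, so it is optimal.

Yes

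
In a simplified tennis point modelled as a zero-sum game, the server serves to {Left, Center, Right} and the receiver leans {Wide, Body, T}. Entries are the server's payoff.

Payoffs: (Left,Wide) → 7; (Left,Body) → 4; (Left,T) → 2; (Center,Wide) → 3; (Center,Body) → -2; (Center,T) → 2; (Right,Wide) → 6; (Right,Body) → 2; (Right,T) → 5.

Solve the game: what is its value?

16/5

Row minima: Left → 2, Center → -2, Right → 2; maximin = 2.
Column maxima: Wide → 7, Body → 4, T → 5; minimax = 4.
2 ≠ 4, so there is no saddle point; optimal play is mixed.
Center is strictly dominated by Right, so the server never plays it.
Wide is strictly dominated by Body (it gives the server strictly more in every row), so the receiver never plays it.
On the remaining 2×2 (Left, Right vs Body, T):
Let the server play Left with probability p. Expected payoff against Body: 4p + 2(1−p) = 2p + 2; against T: 2p + 5(1−p) = −3p + 5.
Setting these equal: 2p + 2 = −3p + 5 ⇒ 5p = 3 ⇒ p = 3/5, and the value is (2)·(3/5) + 2 = 16/5.
For the receiver: with q = P(Body), equating Left's and Right's payoffs gives 2q + 2 = −3q + 5 ⇒ q = 3/5.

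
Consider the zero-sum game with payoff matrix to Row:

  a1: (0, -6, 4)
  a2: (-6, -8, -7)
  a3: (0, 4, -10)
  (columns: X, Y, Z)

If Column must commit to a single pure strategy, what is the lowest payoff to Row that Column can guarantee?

0

Column maxima: X → 0, Y → 4, Z → 4.
The smallest of these is 0.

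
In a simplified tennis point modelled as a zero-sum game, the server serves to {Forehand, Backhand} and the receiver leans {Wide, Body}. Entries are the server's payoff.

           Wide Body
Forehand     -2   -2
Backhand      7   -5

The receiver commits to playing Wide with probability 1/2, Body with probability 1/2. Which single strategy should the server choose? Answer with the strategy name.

Expected payoff of Forehand: (1/2)·(-2) + (1/2)·(-2) = -2.
Expected payoff of Backhand: (1/2)·7 + (1/2)·(-5) = 1.
The largest is 1, so the server's best response is Backhand.

Backhand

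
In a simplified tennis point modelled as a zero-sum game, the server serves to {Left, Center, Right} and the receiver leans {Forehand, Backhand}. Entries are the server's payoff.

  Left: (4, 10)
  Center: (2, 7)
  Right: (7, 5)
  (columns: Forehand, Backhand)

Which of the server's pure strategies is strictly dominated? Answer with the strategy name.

Left gives a strictly higher payoff than Center against every column: 4 > 2, 10 > 7.
So Center is strictly dominated and the server never plays it.

Center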